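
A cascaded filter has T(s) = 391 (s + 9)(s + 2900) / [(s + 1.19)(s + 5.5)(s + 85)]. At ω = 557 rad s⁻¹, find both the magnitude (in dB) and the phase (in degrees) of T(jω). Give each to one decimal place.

|j557 + 9| = √(557² + 9²) = 557.1
|j557 + 2900| = √(557² + 2900²) = 2953
|j557 + 1.19| = √(557² + 1.19²) = 557
|j557 + 5.5| = √(557² + 5.5²) = 557
|j557 + 85| = √(557² + 85²) = 563.4
|T(j557)| = 391 × 557.1 × 2953 / (557 × 557 × 563.4) = 3.6793
20 log₁₀(3.6793) = 11.32 dB
∠(j557 + 9) = arctan(557/9) = 89.07°
∠(j557 + 2900) = arctan(557/2900) = 10.87°
∠(j557 + 1.19) = arctan(557/1.19) = 89.88°
∠(j557 + 5.5) = arctan(557/5.5) = 89.43°
∠(j557 + 85) = arctan(557/85) = 81.32°
∠T(j557) = 89.07° + 10.87° − (89.88° + 89.43° + 81.32°) = -160.69°

|T| = 11.3 dB, ∠T = -160.7°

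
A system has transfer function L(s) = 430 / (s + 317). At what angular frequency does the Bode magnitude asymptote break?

The single real pole at s = −317 gives a corner at ω = 317 rad/s.

317 rad/s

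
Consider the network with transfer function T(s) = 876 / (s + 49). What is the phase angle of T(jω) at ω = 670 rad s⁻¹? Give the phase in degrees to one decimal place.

-85.8°

∠(j670 + 49) = arctan(670/49) = 85.82°
∠T(j670) = −85.82° = -85.82°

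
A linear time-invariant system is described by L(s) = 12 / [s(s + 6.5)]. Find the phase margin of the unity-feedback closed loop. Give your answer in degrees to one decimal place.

Gain crossover: |L(jω)| = 1 at ω ≈ 1.78 rad/s.
∠L(j1.78) = −90° − arctan(1.78/6.5) ≈ -105.32°
PM = 180° + (-105.32°) = 74.68°

74.7 deg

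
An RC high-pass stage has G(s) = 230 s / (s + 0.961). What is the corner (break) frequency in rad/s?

The single real pole at s = −0.961 gives a corner at ω = 0.961 rad/s.

0.961 rad/s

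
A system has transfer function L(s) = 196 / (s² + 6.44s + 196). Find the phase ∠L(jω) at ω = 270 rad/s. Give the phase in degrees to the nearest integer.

-179°

∠[(j270)² + 6.44(j270) + 196] = ∠[-72704 + j1738.8] = 178.63°
∠L(j270) = −178.63° = -178.63°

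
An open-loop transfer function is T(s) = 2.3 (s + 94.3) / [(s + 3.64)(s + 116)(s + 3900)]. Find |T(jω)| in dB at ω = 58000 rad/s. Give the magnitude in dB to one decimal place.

|j58000 + 94.3| = √(58000² + 94.3²) = 5.8e+04
|j58000 + 3.64| = √(58000² + 3.64²) = 5.8e+04
|j58000 + 116| = √(58000² + 116²) = 5.8e+04
|j58000 + 3900| = √(58000² + 3900²) = 5.813e+04
|T(j58000)| = 2.3 × 5.8e+04 / (5.8e+04 × 5.8e+04 × 5.813e+04) = 6.8217e-10
20 log₁₀(6.8217e-10) = -183.32 dB

-183.3 dB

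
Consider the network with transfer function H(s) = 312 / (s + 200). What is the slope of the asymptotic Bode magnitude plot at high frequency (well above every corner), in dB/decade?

With 0 zeros and 1 pole, the high-frequency asymptotic slope is 20 × (0 − 1) = -20 dB/decade.

-20 dB/decade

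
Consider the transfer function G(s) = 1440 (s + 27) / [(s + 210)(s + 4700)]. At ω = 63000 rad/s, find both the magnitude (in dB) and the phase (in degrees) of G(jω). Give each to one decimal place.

|j63000 + 27| = √(63000² + 27²) = 6.3e+04
|j63000 + 210| = √(63000² + 210²) = 6.3e+04
|j63000 + 4700| = √(63000² + 4700²) = 6.318e+04
|G(j63000)| = 1440 × 6.3e+04 / (6.3e+04 × 6.318e+04) = 0.022794
20 log₁₀(0.022794) = -32.84 dB
∠(j63000 + 27) = arctan(63000/27) = 89.98°
∠(j63000 + 210) = arctan(63000/210) = 89.81°
∠(j63000 + 4700) = arctan(63000/4700) = 85.73°
∠G(j63000) = 89.98° − (89.81° + 85.73°) = -85.57°

|G| = -32.8 dB, ∠G = -85.6°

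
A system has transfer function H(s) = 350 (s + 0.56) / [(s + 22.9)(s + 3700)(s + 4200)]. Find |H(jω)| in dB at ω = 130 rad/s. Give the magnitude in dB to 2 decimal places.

-93.09 dB

|j130 + 0.56| = √(130² + 0.56²) = 130
|j130 + 22.9| = √(130² + 22.9²) = 132
|j130 + 3700| = √(130² + 3700²) = 3702
|j130 + 4200| = √(130² + 4200²) = 4202
|H(j130)| = 350 × 130 / (132 × 3702 × 4202) = 2.2157e-05
20 log₁₀(2.2157e-05) = -93.090 dB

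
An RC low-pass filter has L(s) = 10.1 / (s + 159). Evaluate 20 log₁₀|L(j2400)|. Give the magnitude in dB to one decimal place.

|j2400 + 159| = √(2400² + 159²) = 2405
|L(j2400)| = 10.1 / 2405 = 0.0041991
20 log₁₀(0.0041991) = -47.54 dB

-47.5 dB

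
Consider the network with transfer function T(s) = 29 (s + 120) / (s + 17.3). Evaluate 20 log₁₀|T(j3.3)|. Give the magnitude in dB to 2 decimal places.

|j3.3 + 120| = √(3.3² + 120²) = 120
|j3.3 + 17.3| = √(3.3² + 17.3²) = 17.61
|T(j3.3)| = 29 × 120 / 17.61 = 197.67
20 log₁₀(197.67) = 45.919 dB

45.92 dB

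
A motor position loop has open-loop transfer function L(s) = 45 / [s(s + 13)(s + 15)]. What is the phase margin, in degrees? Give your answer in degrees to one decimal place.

Gain crossover: |L(jω)| = 1 at ω ≈ 0.231 rad/s.
∠L(j0.231) = −90° − arctan(0.231/13) − arctan(0.231/15) ≈ -91.90°
PM = 180° + (-91.90°) = 88.10°

88.1°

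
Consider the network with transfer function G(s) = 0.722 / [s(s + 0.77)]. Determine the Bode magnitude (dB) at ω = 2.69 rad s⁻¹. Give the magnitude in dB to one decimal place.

|j2.69 + 0.77| = √(2.69² + 0.77²) = 2.798
|j2.69| = 2.69
|G(j2.69)| = 0.722 / (2.798 × 2.69) = 0.095925
20 log₁₀(0.095925) = -20.36 dB

-20.4 dB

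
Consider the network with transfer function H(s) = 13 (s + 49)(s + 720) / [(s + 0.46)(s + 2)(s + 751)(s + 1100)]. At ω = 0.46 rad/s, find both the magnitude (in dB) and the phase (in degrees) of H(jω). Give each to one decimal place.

|j0.46 + 49| = √(0.46² + 49²) = 49
|j0.46 + 720| = √(0.46² + 720²) = 720
|j0.46 + 0.46| = √(0.46² + 0.46²) = 0.6505
|j0.46 + 2| = √(0.46² + 2²) = 2.052
|j0.46 + 751| = √(0.46² + 751²) = 751
|j0.46 + 1100| = √(0.46² + 1100²) = 1100
|H(j0.46)| = 13 × 49 × 720 / (0.6505 × 2.052 × 751 × 1100) = 0.41587
20 log₁₀(0.41587) = -7.62 dB
∠(j0.46 + 49) = arctan(0.46/49) = 0.54°
∠(j0.46 + 720) = arctan(0.46/720) = 0.04°
∠(j0.46 + 0.46) = arctan(0.46/0.46) = 45.00°
∠(j0.46 + 2) = arctan(0.46/2) = 12.95°
∠(j0.46 + 751) = arctan(0.46/751) = 0.04°
∠(j0.46 + 1100) = arctan(0.46/1100) = 0.02°
∠H(j0.46) = 0.54° + 0.04° − (45.00° + 12.95° + 0.04° + 0.02°) = -57.44°

|H| = -7.6 dB, ∠H = -57.4 deg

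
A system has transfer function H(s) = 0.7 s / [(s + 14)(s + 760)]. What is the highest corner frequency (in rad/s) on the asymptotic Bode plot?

760 rad/s

Break frequencies occur at each pole and zero magnitude: 14 rad/s, 760 rad/s.
The highest is 760 rad/s.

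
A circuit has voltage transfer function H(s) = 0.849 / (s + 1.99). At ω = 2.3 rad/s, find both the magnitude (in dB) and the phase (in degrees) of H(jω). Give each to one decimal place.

|j2.3 + 1.99| = √(2.3² + 1.99²) = 3.041
|H(j2.3)| = 0.849 / 3.041 = 0.27915
20 log₁₀(0.27915) = -11.08 dB
∠(j2.3 + 1.99) = arctan(2.3/1.99) = 49.13°
∠H(j2.3) = −49.13° = -49.13°

|H| = -11.1 dB, ∠H = -49.1 deg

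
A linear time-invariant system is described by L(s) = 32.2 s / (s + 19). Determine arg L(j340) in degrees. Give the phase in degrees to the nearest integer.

∠(j340) = 90.00°
∠(j340 + 19) = arctan(340/19) = 86.80°
∠L(j340) = 90.00° − 86.80° = 3.20°

3°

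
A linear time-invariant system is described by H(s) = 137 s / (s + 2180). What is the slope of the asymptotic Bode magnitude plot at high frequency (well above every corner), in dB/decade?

0 dB/decade

With 1 zero and 1 pole, the high-frequency asymptotic slope is 20 × (1 − 1) = 0 dB/decade.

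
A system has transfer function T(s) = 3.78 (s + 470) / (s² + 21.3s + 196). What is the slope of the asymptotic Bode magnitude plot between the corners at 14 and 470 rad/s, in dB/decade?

-40 dB/decade

In this band the factors already past their corner are: complex pole pair at ωₙ ≈ 14; net slope = -40 dB/decade.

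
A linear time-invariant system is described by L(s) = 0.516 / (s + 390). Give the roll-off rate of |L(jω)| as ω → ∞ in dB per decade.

With 0 zeros and 1 pole, the high-frequency asymptotic slope is 20 × (0 − 1) = -20 dB/decade.

-20 dB/decade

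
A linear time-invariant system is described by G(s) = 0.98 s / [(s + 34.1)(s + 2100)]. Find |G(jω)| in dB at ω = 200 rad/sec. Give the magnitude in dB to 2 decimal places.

|j200| = 200
|j200 + 34.1| = √(200² + 34.1²) = 202.9
|j200 + 2100| = √(200² + 2100²) = 2110
|G(j200)| = 0.98 × 200 / (202.9 × 2110) = 0.00045796
20 log₁₀(0.00045796) = -66.784 dB

-66.78 dB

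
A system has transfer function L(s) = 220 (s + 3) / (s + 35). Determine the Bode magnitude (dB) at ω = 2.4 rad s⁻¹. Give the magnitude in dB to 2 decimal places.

|j2.4 + 3| = √(2.4² + 3²) = 3.842
|j2.4 + 35| = √(2.4² + 35²) = 35.08
|L(j2.4)| = 220 × 3.842 / 35.08 = 24.092
20 log₁₀(24.092) = 27.638 dB

27.64 dB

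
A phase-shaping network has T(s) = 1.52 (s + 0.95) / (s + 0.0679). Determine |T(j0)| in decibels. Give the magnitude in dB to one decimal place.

26.6 dB

T(0) = 1.52 × 0.95 / 0.0679 = 21.267
20 log₁₀(21.267) = 26.55 dB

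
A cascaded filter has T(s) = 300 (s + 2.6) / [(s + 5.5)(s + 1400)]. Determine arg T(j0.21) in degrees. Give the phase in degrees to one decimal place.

∠(j0.21 + 2.6) = arctan(0.21/2.6) = 4.62°
∠(j0.21 + 5.5) = arctan(0.21/5.5) = 2.19°
∠(j0.21 + 1400) = arctan(0.21/1400) = 0.01°
∠T(j0.21) = 4.62° − (2.19° + 0.01°) = 2.42°

2.4 deg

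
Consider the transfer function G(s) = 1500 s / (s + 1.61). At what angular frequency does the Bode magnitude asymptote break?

The single real pole at s = −1.61 gives a corner at ω = 1.61 rad/s.

1.61 rad/s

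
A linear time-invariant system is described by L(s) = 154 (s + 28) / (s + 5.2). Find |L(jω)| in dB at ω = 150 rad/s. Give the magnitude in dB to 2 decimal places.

|j150 + 28| = √(150² + 28²) = 152.6
|j150 + 5.2| = √(150² + 5.2²) = 150.1
|L(j150)| = 154 × 152.6 / 150.1 = 156.57
20 log₁₀(156.57) = 43.894 dB

43.89 dB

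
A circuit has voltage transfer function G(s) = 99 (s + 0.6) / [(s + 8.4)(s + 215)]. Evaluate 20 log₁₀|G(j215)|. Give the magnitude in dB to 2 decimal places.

|j215 + 0.6| = √(215² + 0.6²) = 215
|j215 + 8.4| = √(215² + 8.4²) = 215.2
|j215 + 215| = √(215² + 215²) = 304.1
|G(j215)| = 99 × 215 / (215.2 × 304.1) = 0.32535
20 log₁₀(0.32535) = -9.753 dB

-9.75 dB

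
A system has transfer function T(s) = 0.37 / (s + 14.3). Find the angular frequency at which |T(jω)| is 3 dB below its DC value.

For a single-pole low-pass, the −3 dB point is at the pole: ω = 14.3 rad s⁻¹.

14.3 rad s⁻¹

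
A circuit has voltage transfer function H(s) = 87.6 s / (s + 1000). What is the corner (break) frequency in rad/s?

1000 rad/s

The single real pole at s = −1000 gives a corner at ω = 1000 rad/s.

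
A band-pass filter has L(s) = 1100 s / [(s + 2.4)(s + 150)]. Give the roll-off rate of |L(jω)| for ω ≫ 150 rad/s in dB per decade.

-20 dB/decade

With 1 zero and 2 poles, the high-frequency asymptotic slope is 20 × (1 − 2) = -20 dB/decade.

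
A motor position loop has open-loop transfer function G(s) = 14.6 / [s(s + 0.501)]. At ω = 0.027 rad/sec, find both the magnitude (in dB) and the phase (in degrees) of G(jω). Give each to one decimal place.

|j0.027 + 0.501| = √(0.027² + 0.501²) = 0.5017
|j0.027| = 0.027
|G(j0.027)| = 14.6 / (0.5017 × 0.027) = 1077.8
20 log₁₀(1077.8) = 60.65 dB
∠(j0.027 + 0.501) = arctan(0.027/0.501) = 3.08°
∠(j0.027) = 90.00°
∠G(j0.027) = − (3.08° + 90.00°) = -93.08°

|G| = 60.7 dB, ∠G = -93.1°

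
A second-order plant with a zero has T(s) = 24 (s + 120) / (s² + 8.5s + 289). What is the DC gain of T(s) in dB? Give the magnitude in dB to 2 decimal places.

19.97 dB

T(0) = 24 × 120 / 289 = 9.9654
20 log₁₀(9.9654) = 19.970 dB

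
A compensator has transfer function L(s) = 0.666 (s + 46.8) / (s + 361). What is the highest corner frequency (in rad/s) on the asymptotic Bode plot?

Break frequencies occur at each pole and zero magnitude: 46.8 rad/s, 361 rad/s.
The highest is 361 rad/s.

361 rad/s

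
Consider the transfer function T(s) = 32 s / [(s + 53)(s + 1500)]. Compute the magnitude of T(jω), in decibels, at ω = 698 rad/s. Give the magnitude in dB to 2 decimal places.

|j698| = 698
|j698 + 53| = √(698² + 53²) = 700
|j698 + 1500| = √(698² + 1500²) = 1654
|T(j698)| = 32 × 698 / (700 × 1654) = 0.019286
20 log₁₀(0.019286) = -34.295 dB

-34.30 dB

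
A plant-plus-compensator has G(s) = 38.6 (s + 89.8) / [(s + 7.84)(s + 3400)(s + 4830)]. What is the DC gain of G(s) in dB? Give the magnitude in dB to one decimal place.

-91.4 dB

G(0) = 38.6 × 89.8 / (7.84 × 3400 × 4830) = 2.6923e-05
20 log₁₀(2.6923e-05) = -91.40 dB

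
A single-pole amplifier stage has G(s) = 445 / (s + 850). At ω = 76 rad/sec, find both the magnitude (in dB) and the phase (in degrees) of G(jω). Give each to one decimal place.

|G| = -5.7 dB, ∠G = -5.1°

|j76 + 850| = √(76² + 850²) = 853.4
|G(j76)| = 445 / 853.4 = 0.52145
20 log₁₀(0.52145) = -5.66 dB
∠(j76 + 850) = arctan(76/850) = 5.11°
∠G(j76) = −5.11° = -5.11°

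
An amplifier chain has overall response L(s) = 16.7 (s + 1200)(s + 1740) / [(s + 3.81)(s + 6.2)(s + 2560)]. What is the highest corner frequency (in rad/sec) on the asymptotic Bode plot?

Break frequencies occur at each pole and zero magnitude: 3.81 rad/sec, 6.2 rad/sec, 1200 rad/sec, 1740 rad/sec, 2560 rad/sec.
The highest is 2560 rad/sec.

2560 rad/sec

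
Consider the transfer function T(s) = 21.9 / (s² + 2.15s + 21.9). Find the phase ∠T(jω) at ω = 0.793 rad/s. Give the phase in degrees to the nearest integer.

-5°

∠[(j0.793)² + 2.15(j0.793) + 21.9] = ∠[21.271 + j1.7049] = 4.58°
∠T(j0.793) = −4.58° = -4.58°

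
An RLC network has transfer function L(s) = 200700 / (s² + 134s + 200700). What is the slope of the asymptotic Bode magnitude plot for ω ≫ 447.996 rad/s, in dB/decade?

With 0 zeros and 2 poles, the high-frequency asymptotic slope is 20 × (0 − 2) = -40 dB/decade.

-40 dB/decade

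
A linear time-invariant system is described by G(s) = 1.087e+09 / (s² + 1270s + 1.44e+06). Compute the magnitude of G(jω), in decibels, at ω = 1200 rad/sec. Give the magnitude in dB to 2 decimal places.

57.06 dB

|(j1200)² + 1270(j1200) + 1.44e+06| = |0 + j1.524e+06| = 1.524e+06
|G(j1200)| = 1.087e+09 / 1.524e+06 = 713.25
20 log₁₀(713.25) = 57.065 dB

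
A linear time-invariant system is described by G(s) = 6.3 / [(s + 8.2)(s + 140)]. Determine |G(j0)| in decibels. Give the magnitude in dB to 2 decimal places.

-45.21 dB

G(0) = 6.3 / (8.2 × 140) = 0.0054878
20 log₁₀(0.0054878) = -45.212 dB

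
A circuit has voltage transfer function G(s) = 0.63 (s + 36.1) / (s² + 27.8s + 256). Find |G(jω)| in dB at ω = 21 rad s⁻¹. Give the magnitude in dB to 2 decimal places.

|j21 + 36.1| = √(21² + 36.1²) = 41.76
|(j21)² + 27.8(j21) + 256| = |-185 + j583.8| = 612.4
|G(j21)| = 0.63 × 41.76 / 612.4 = 0.042963
20 log₁₀(0.042963) = -27.338 dB

-27.34 dB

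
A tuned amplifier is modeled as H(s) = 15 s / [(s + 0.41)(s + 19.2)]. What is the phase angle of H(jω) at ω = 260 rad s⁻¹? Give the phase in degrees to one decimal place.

-85.7 deg

∠(j260) = 90.00°
∠(j260 + 0.41) = arctan(260/0.41) = 89.91°
∠(j260 + 19.2) = arctan(260/19.2) = 85.78°
∠H(j260) = 90.00° − (89.91° + 85.78°) = -85.69°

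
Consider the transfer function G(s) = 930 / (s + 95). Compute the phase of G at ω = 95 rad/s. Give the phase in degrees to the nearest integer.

-45°

∠(j95 + 95) = arctan(95/95) = 45.00°
∠G(j95) = −45.00° = -45.00°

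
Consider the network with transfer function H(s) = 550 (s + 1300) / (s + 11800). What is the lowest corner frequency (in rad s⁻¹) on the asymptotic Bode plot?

Break frequencies occur at each pole and zero magnitude: 1300 rad s⁻¹, 11800 rad s⁻¹.
The lowest is 1300 rad s⁻¹.

1300 rad s⁻¹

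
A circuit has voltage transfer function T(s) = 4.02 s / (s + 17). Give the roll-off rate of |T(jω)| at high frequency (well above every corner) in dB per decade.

0 dB/decade

With 1 zero and 1 pole, the high-frequency asymptotic slope is 20 × (1 − 1) = 0 dB/decade.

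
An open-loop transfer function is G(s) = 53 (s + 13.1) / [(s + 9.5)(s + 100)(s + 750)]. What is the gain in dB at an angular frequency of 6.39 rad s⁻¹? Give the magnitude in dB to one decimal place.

-60.9 dB

|j6.39 + 13.1| = √(6.39² + 13.1²) = 14.58
|j6.39 + 9.5| = √(6.39² + 9.5²) = 11.45
|j6.39 + 100| = √(6.39² + 100²) = 100.2
|j6.39 + 750| = √(6.39² + 750²) = 750
|G(j6.39)| = 53 × 14.58 / (11.45 × 100.2 × 750) = 0.00089776
20 log₁₀(0.00089776) = -60.94 dB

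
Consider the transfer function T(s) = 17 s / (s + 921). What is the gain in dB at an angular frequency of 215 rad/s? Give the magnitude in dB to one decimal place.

|j215| = 215
|j215 + 921| = √(215² + 921²) = 945.8
|T(j215)| = 17 × 215 / 945.8 = 3.8646
20 log₁₀(3.8646) = 11.74 dB

11.7 dB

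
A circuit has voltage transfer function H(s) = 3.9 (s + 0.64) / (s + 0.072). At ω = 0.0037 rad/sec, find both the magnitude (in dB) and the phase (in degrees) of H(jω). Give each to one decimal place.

|H| = 30.8 dB, ∠H = -2.6 deg

|j0.0037 + 0.64| = √(0.0037² + 0.64²) = 0.64
|j0.0037 + 0.072| = √(0.0037² + 0.072²) = 0.0721
|H(j0.0037)| = 3.9 × 0.64 / 0.0721 = 34.622
20 log₁₀(34.622) = 30.79 dB
∠(j0.0037 + 0.64) = arctan(0.0037/0.64) = 0.33°
∠(j0.0037 + 0.072) = arctan(0.0037/0.072) = 2.94°
∠H(j0.0037) = 0.33° − 2.94° = -2.61°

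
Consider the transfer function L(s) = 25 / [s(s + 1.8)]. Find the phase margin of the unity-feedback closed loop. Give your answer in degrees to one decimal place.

Gain crossover: |L(jω)| = 1 at ω ≈ 4.84 rad/s.
∠L(j4.84) = −90° − arctan(4.84/1.8) ≈ -159.60°
PM = 180° + (-159.60°) = 20.40°

20.4°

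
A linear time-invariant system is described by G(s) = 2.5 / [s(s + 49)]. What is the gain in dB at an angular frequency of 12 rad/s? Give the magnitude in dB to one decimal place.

-47.7 dB

|j12 + 49| = √(12² + 49²) = 50.45
|j12| = 12
|G(j12)| = 2.5 / (50.45 × 12) = 0.0041297
20 log₁₀(0.0041297) = -47.68 dB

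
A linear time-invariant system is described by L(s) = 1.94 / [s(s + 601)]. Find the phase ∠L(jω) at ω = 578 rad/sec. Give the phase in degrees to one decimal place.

∠(j578 + 601) = arctan(578/601) = 43.88°
∠(j578) = 90.00°
∠L(j578) = − (43.88° + 90.00°) = -133.88°

-133.9°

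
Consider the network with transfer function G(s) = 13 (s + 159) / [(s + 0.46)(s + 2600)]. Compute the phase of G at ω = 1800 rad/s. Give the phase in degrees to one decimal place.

-39.7°

∠(j1800 + 159) = arctan(1800/159) = 84.95°
∠(j1800 + 0.46) = arctan(1800/0.46) = 89.99°
∠(j1800 + 2600) = arctan(1800/2600) = 34.70°
∠G(j1800) = 84.95° − (89.99° + 34.70°) = -39.73°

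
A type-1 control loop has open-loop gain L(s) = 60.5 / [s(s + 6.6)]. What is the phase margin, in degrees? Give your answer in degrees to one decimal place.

Gain crossover: |L(jω)| = 1 at ω ≈ 6.52 rad/s.
∠L(j6.52) = −90° − arctan(6.52/6.6) ≈ -134.65°
PM = 180° + (-134.65°) = 45.35°

45.3°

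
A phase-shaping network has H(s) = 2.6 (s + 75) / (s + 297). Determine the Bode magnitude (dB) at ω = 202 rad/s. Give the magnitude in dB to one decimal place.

3.9 dB

|j202 + 75| = √(202² + 75²) = 215.5
|j202 + 297| = √(202² + 297²) = 359.2
|H(j202)| = 2.6 × 215.5 / 359.2 = 1.5597
20 log₁₀(1.5597) = 3.86 dB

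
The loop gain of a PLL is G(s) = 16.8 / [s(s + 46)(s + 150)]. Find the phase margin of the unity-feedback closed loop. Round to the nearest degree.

90°

Gain crossover: |G(jω)| = 1 at ω ≈ 0.00243 rad/s.
∠G(j0.00243) = −90° − arctan(0.00243/46) − arctan(0.00243/150) ≈ -90.00°
PM = 180° + (-90.00°) = 90.00°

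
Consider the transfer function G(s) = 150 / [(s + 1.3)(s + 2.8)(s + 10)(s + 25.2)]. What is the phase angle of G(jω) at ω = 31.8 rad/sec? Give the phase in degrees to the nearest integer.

∠(j31.8 + 1.3) = arctan(31.8/1.3) = 87.66°
∠(j31.8 + 2.8) = arctan(31.8/2.8) = 84.97°
∠(j31.8 + 10) = arctan(31.8/10) = 72.54°
∠(j31.8 + 25.2) = arctan(31.8/25.2) = 51.60°
∠G(j31.8) = − (87.66° + 84.97° + 72.54° + 51.60°) = -296.78°

-297°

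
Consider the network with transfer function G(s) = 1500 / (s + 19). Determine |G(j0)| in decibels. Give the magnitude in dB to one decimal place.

G(0) = 1500 / 19 = 78.947
20 log₁₀(78.947) = 37.95 dB

37.9 dB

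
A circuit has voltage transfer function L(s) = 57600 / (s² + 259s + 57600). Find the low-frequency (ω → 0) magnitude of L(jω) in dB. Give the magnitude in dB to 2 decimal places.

L(0) = 57600 / 57600 = 1
20 log₁₀(1) = 0.000 dB

0.00 dB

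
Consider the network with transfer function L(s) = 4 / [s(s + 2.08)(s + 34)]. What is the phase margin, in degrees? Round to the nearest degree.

88 deg

Gain crossover: |L(jω)| = 1 at ω ≈ 0.0565 rad/sec.
∠L(j0.0565) = −90° − arctan(0.0565/2.08) − arctan(0.0565/34) ≈ -91.65°
PM = 180° + (-91.65°) = 88.35°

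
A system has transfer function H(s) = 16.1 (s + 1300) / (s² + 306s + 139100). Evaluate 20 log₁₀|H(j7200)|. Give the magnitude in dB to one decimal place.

-52.9 dB

|j7200 + 1300| = √(7200² + 1300²) = 7316
|(j7200)² + 306(j7200) + 139100| = |-5.1701e+07 + j2.2032e+06| = 5.175e+07
|H(j7200)| = 16.1 × 7316 / 5.175e+07 = 0.0022763
20 log₁₀(0.0022763) = -52.86 dB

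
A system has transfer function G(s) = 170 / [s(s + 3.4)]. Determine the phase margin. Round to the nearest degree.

15 deg

Gain crossover: |G(jω)| = 1 at ω ≈ 12.8 rad s⁻¹.
∠G(j12.8) = −90° − arctan(12.8/3.4) ≈ -165.15°
PM = 180° + (-165.15°) = 14.85°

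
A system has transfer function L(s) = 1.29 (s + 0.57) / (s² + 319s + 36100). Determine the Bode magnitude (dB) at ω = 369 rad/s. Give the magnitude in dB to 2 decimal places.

|j369 + 0.57| = √(369² + 0.57²) = 369
|(j369)² + 319(j369) + 36100| = |-1.0006e+05 + j1.1771e+05| = 1.545e+05
|L(j369)| = 1.29 × 369 / 1.545e+05 = 0.0030811
20 log₁₀(0.0030811) = -50.226 dB

-50.23 dB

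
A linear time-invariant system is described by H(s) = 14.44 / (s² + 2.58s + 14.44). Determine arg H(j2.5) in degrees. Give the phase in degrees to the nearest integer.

∠[(j2.5)² + 2.58(j2.5) + 14.44] = ∠[8.19 + j6.45] = 38.22°
∠H(j2.5) = −38.22° = -38.22°

-38°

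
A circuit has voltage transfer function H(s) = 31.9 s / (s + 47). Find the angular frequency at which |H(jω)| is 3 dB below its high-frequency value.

47 rad/s

For a single-pole high-pass, the −3 dB point is at the pole: ω = 47 rad/s.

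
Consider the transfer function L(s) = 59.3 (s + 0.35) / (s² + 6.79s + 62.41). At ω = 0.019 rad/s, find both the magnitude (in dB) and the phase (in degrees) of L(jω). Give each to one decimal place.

|L| = -9.5 dB, ∠L = 3.0 deg

|j0.019 + 0.35| = √(0.019² + 0.35²) = 0.3505
|(j0.019)² + 6.79(j0.019) + 62.41| = |62.41 + j0.12901| = 62.41
|L(j0.019)| = 59.3 × 0.3505 / 62.41 = 0.33305
20 log₁₀(0.33305) = -9.55 dB
∠(j0.019 + 0.35) = arctan(0.019/0.35) = 3.11°
∠[(j0.019)² + 6.79(j0.019) + 62.41] = ∠[62.41 + j0.12901] = 0.12°
∠L(j0.019) = 3.11° − 0.12° = 2.99°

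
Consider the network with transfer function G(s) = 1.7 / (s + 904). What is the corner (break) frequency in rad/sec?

The single real pole at s = −904 gives a corner at ω = 904 rad/sec.

904 rad/sec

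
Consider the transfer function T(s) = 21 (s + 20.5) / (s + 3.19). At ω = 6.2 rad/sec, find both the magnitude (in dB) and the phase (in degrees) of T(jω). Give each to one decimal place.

|j6.2 + 20.5| = √(6.2² + 20.5²) = 21.42
|j6.2 + 3.19| = √(6.2² + 3.19²) = 6.973
|T(j6.2)| = 21 × 21.42 / 6.973 = 64.504
20 log₁₀(64.504) = 36.19 dB
∠(j6.2 + 20.5) = arctan(6.2/20.5) = 16.83°
∠(j6.2 + 3.19) = arctan(6.2/3.19) = 62.77°
∠T(j6.2) = 16.83° − 62.77° = -45.95°

|T| = 36.2 dB, ∠T = -45.9 deg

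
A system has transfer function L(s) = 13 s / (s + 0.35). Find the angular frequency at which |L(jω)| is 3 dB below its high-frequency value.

For a single-pole high-pass, the −3 dB point is at the pole: ω = 0.35 rad/sec.

0.35 rad/sec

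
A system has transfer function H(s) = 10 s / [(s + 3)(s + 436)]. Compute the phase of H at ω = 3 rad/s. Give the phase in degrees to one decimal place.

∠(j3) = 90.00°
∠(j3 + 3) = arctan(3/3) = 45.00°
∠(j3 + 436) = arctan(3/436) = 0.39°
∠H(j3) = 90.00° − (45.00° + 0.39°) = 44.61°

44.6°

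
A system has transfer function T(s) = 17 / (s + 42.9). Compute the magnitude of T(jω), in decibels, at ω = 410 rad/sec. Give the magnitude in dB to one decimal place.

|j410 + 42.9| = √(410² + 42.9²) = 412.2
|T(j410)| = 17 / 412.2 = 0.041238
20 log₁₀(0.041238) = -27.69 dB

-27.7 dB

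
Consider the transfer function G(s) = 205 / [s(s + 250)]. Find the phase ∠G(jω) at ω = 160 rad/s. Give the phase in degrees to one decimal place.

∠(j160 + 250) = arctan(160/250) = 32.62°
∠(j160) = 90.00°
∠G(j160) = − (32.62° + 90.00°) = -122.62°

-122.6°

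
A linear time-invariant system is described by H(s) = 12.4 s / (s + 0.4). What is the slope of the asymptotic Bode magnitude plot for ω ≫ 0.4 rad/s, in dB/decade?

0 dB/decade

With 1 zero and 1 pole, the high-frequency asymptotic slope is 20 × (1 − 1) = 0 dB/decade.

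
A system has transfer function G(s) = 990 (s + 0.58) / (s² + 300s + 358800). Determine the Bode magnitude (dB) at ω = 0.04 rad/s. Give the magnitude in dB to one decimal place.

-55.9 dB

|j0.04 + 0.58| = √(0.04² + 0.58²) = 0.5814
|(j0.04)² + 300(j0.04) + 358800| = |3.588e+05 + j12| = 3.588e+05
|G(j0.04)| = 990 × 0.5814 / 3.588e+05 = 0.0016041
20 log₁₀(0.0016041) = -55.90 dB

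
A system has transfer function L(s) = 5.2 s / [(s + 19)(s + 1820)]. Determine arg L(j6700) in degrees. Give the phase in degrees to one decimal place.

-74.6 deg

∠(j6700) = 90.00°
∠(j6700 + 19) = arctan(6700/19) = 89.84°
∠(j6700 + 1820) = arctan(6700/1820) = 74.80°
∠L(j6700) = 90.00° − (89.84° + 74.80°) = -74.64°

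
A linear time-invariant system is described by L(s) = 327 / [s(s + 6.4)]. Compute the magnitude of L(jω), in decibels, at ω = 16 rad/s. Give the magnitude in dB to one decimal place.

1.5 dB

|j16 + 6.4| = √(16² + 6.4²) = 17.23
|j16| = 16
|L(j16)| = 327 / (17.23 × 16) = 1.186
20 log₁₀(1.186) = 1.48 dB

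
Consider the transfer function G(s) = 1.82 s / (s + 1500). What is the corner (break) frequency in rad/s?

The single real pole at s = −1500 gives a corner at ω = 1500 rad/s.

1500 rad/s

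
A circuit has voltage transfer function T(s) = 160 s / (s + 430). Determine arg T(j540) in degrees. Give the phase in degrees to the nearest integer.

39°

∠(j540) = 90.00°
∠(j540 + 430) = arctan(540/430) = 51.47°
∠T(j540) = 90.00° − 51.47° = 38.53°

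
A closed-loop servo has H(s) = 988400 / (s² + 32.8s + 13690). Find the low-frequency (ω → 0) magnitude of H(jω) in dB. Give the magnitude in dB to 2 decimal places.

37.17 dB

H(0) = 988400 / 13690 = 72.199
20 log₁₀(72.199) = 37.171 dB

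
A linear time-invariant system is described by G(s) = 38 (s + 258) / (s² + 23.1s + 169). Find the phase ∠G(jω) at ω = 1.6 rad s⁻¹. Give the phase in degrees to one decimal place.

-12.2°

∠(j1.6 + 258) = arctan(1.6/258) = 0.36°
∠[(j1.6)² + 23.1(j1.6) + 169] = ∠[166.44 + j36.96] = 12.52°
∠G(j1.6) = 0.36° − 12.52° = -12.16°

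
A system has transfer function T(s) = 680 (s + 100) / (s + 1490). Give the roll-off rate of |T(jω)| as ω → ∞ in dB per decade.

With 1 zero and 1 pole, the high-frequency asymptotic slope is 20 × (1 − 1) = 0 dB/decade.

0 dB/decade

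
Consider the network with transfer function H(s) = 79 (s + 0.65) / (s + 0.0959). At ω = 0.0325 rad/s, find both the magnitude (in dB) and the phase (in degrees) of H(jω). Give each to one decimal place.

|H| = 54.1 dB, ∠H = -15.9°

|j0.0325 + 0.65| = √(0.0325² + 0.65²) = 0.6508
|j0.0325 + 0.0959| = √(0.0325² + 0.0959²) = 0.1013
|H(j0.0325)| = 79 × 0.6508 / 0.1013 = 507.76
20 log₁₀(507.76) = 54.11 dB
∠(j0.0325 + 0.65) = arctan(0.0325/0.65) = 2.86°
∠(j0.0325 + 0.0959) = arctan(0.0325/0.0959) = 18.72°
∠H(j0.0325) = 2.86° − 18.72° = -15.86°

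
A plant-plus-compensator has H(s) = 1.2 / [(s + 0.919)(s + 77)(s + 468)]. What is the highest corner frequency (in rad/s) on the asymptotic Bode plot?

Break frequencies occur at each pole and zero magnitude: 0.919 rad/s, 77 rad/s, 468 rad/s.
The highest is 468 rad/s.

468 rad/s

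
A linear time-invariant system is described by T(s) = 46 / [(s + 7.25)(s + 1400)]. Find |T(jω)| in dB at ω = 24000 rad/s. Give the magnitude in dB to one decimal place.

-142.0 dB

|j24000 + 7.25| = √(24000² + 7.25²) = 2.4e+04
|j24000 + 1400| = √(24000² + 1400²) = 2.404e+04
|T(j24000)| = 46 / (2.4e+04 × 2.404e+04) = 7.9726e-08
20 log₁₀(7.9726e-08) = -141.97 dB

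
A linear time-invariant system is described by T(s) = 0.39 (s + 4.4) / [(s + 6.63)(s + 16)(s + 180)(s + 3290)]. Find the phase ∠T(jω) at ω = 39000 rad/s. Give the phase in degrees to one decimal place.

-264.9°

∠(j39000 + 4.4) = arctan(39000/4.4) = 89.99°
∠(j39000 + 6.63) = arctan(39000/6.63) = 89.99°
∠(j39000 + 16) = arctan(39000/16) = 89.98°
∠(j39000 + 180) = arctan(39000/180) = 89.74°
∠(j39000 + 3290) = arctan(39000/3290) = 85.18°
∠T(j39000) = 89.99° − (89.99° + 89.98° + 89.74° + 85.18°) = -264.89°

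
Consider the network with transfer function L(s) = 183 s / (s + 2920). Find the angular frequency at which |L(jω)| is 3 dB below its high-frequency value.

2920 rad/sec

For a single-pole high-pass, the −3 dB point is at the pole: ω = 2920 rad/sec.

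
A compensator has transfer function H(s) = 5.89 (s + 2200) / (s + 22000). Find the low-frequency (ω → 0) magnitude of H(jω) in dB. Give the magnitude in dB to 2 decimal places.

-4.60 dB

H(0) = 5.89 × 2200 / 22000 = 0.589
20 log₁₀(0.589) = -4.598 dB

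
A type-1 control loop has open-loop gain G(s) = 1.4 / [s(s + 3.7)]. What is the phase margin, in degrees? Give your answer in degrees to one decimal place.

84.2 deg

Gain crossover: |G(jω)| = 1 at ω ≈ 0.376 rad/s.
∠G(j0.376) = −90° − arctan(0.376/3.7) ≈ -95.81°
PM = 180° + (-95.81°) = 84.19°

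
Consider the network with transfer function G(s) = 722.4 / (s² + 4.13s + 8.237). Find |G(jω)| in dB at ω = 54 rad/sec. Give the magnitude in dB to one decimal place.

-12.1 dB

|(j54)² + 4.13(j54) + 8.237| = |-2907.8 + j223.02| = 2916
|G(j54)| = 722.4 / 2916 = 0.24771
20 log₁₀(0.24771) = -12.12 dB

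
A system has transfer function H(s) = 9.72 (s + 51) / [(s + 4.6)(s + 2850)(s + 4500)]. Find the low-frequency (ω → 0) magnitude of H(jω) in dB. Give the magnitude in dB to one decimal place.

H(0) = 9.72 × 51 / (4.6 × 2850 × 4500) = 8.4027e-06
20 log₁₀(8.4027e-06) = -101.51 dB

-101.5 dB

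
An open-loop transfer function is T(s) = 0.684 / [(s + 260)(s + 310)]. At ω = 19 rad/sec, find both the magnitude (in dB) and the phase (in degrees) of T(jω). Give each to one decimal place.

|T| = -101.5 dB, ∠T = -7.7°

|j19 + 260| = √(19² + 260²) = 260.7
|j19 + 310| = √(19² + 310²) = 310.6
|T(j19)| = 0.684 / (260.7 × 310.6) = 8.4479e-06
20 log₁₀(8.4479e-06) = -101.46 dB
∠(j19 + 260) = arctan(19/260) = 4.18°
∠(j19 + 310) = arctan(19/310) = 3.51°
∠T(j19) = − (4.18° + 3.51°) = -7.69°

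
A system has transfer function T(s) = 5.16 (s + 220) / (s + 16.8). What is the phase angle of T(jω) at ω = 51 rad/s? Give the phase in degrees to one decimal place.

∠(j51 + 220) = arctan(51/220) = 13.05°
∠(j51 + 16.8) = arctan(51/16.8) = 71.77°
∠T(j51) = 13.05° − 71.77° = -58.72°

-58.7°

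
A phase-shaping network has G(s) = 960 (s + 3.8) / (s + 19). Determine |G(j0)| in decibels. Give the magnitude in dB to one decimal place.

45.7 dB

G(0) = 960 × 3.8 / 19 = 192
20 log₁₀(192) = 45.67 dB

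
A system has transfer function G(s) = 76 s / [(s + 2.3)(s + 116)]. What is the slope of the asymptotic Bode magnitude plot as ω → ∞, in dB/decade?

With 1 zero and 2 poles, the high-frequency asymptotic slope is 20 × (1 − 2) = -20 dB/decade.

-20 dB/decade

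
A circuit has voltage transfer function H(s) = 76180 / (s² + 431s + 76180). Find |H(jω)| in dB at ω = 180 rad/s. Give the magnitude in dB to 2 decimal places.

|(j180)² + 431(j180) + 76180| = |43780 + j77580| = 8.908e+04
|H(j180)| = 76180 / 8.908e+04 = 0.85518
20 log₁₀(0.85518) = -1.359 dB

-1.36 dB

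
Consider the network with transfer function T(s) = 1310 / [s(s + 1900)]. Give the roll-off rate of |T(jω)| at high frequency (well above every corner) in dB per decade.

With 0 zeros and 2 poles, the high-frequency asymptotic slope is 20 × (0 − 2) = -40 dB/decade.

-40 dB/decade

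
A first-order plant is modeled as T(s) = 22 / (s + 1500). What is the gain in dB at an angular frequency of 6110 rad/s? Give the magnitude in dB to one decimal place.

|j6110 + 1500| = √(6110² + 1500²) = 6291
|T(j6110)| = 22 / 6291 = 0.0034968
20 log₁₀(0.0034968) = -49.13 dB

-49.1 dB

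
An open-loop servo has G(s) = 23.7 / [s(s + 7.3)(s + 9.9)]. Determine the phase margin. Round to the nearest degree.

86°

Gain crossover: |G(jω)| = 1 at ω ≈ 0.327 rad/s.
∠G(j0.327) = −90° − arctan(0.327/7.3) − arctan(0.327/9.9) ≈ -94.46°
PM = 180° + (-94.46°) = 85.54°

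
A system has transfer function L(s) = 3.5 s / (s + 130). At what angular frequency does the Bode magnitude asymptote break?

The single real pole at s = −130 gives a corner at ω = 130 rad/s.

130 rad/s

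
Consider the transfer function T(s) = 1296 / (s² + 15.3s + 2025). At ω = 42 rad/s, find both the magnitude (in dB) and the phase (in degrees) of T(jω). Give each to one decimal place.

|(j42)² + 15.3(j42) + 2025| = |261 + j642.6| = 693.6
|T(j42)| = 1296 / 693.6 = 1.8686
20 log₁₀(1.8686) = 5.43 dB
∠[(j42)² + 15.3(j42) + 2025] = ∠[261 + j642.6] = 67.89°
∠T(j42) = −67.89° = -67.89°

|T| = 5.4 dB, ∠T = -67.9°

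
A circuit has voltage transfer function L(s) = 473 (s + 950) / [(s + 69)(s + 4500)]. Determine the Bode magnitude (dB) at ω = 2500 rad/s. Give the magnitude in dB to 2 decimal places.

-20.15 dB

|j2500 + 950| = √(2500² + 950²) = 2674
|j2500 + 69| = √(2500² + 69²) = 2501
|j2500 + 4500| = √(2500² + 4500²) = 5148
|L(j2500)| = 473 × 2674 / (2501 × 5148) = 0.098257
20 log₁₀(0.098257) = -20.153 dB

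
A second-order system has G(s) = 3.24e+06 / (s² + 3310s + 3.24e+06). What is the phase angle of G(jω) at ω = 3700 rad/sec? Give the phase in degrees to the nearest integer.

-130°

∠[(j3700)² + 3310(j3700) + 3.24e+06] = ∠[-1.045e+07 + j1.2247e+07] = 130.47°
∠G(j3700) = −130.47° = -130.47°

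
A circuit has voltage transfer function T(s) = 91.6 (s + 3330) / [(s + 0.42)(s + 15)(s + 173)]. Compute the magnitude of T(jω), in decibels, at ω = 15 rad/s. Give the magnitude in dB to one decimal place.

14.8 dB

|j15 + 3330| = √(15² + 3330²) = 3330
|j15 + 0.42| = √(15² + 0.42²) = 15.01
|j15 + 15| = √(15² + 15²) = 21.21
|j15 + 173| = √(15² + 173²) = 173.6
|T(j15)| = 91.6 × 3330 / (15.01 × 21.21 × 173.6) = 5.5183
20 log₁₀(5.5183) = 14.84 dB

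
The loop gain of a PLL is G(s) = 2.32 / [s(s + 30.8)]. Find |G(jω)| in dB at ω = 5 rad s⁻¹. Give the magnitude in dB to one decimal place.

-36.6 dB

|j5 + 30.8| = √(5² + 30.8²) = 31.2
|j5| = 5
|G(j5)| = 2.32 / (31.2 × 5) = 0.01487
20 log₁₀(0.01487) = -36.55 dB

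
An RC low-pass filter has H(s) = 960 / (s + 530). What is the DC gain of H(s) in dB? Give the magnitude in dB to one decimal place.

H(0) = 960 / 530 = 1.8113
20 log₁₀(1.8113) = 5.16 dB

5.2 dB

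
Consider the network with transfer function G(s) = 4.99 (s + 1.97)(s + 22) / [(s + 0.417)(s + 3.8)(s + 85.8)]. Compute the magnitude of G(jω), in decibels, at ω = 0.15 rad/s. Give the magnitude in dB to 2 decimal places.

3.52 dB

|j0.15 + 1.97| = √(0.15² + 1.97²) = 1.976
|j0.15 + 22| = √(0.15² + 22²) = 22
|j0.15 + 0.417| = √(0.15² + 0.417²) = 0.4432
|j0.15 + 3.8| = √(0.15² + 3.8²) = 3.803
|j0.15 + 85.8| = √(0.15² + 85.8²) = 85.8
|G(j0.15)| = 4.99 × 1.976 × 22 / (0.4432 × 3.803 × 85.8) = 1.5
20 log₁₀(1.5) = 3.522 dB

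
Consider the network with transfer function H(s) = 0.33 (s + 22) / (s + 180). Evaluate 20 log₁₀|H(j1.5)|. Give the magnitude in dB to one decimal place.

|j1.5 + 22| = √(1.5² + 22²) = 22.05
|j1.5 + 180| = √(1.5² + 180²) = 180
|H(j1.5)| = 0.33 × 22.05 / 180 = 0.040426
20 log₁₀(0.040426) = -27.87 dB

-27.9 dB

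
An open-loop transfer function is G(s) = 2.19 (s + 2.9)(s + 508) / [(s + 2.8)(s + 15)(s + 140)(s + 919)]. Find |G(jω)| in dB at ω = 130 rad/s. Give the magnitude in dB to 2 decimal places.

-86.11 dB

|j130 + 2.9| = √(130² + 2.9²) = 130
|j130 + 508| = √(130² + 508²) = 524.4
|j130 + 2.8| = √(130² + 2.8²) = 130
|j130 + 15| = √(130² + 15²) = 130.9
|j130 + 140| = √(130² + 140²) = 191
|j130 + 919| = √(130² + 919²) = 928.1
|G(j130)| = 2.19 × 130 × 524.4 / (130 × 130.9 × 191 × 928.1) = 4.9489e-05
20 log₁₀(4.9489e-05) = -86.110 dB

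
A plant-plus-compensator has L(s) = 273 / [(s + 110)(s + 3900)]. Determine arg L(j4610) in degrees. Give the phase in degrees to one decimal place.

∠(j4610 + 110) = arctan(4610/110) = 88.63°
∠(j4610 + 3900) = arctan(4610/3900) = 49.77°
∠L(j4610) = − (88.63° + 49.77°) = -138.40°

-138.4°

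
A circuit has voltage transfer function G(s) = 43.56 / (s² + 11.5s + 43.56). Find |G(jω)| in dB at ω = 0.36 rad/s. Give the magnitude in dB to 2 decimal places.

|(j0.36)² + 11.5(j0.36) + 43.56| = |43.43 + j4.14| = 43.63
|G(j0.36)| = 43.56 / 43.63 = 0.99846
20 log₁₀(0.99846) = -0.013 dB

-0.01 dB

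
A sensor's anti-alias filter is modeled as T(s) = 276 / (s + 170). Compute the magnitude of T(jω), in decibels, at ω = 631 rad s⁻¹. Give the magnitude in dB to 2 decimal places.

-7.49 dB

|j631 + 170| = √(631² + 170²) = 653.5
|T(j631)| = 276 / 653.5 = 0.42234
20 log₁₀(0.42234) = -7.487 dB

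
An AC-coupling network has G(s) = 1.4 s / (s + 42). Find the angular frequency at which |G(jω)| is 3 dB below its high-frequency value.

For a single-pole high-pass, the −3 dB point is at the pole: ω = 42 rad/s.

42 rad/s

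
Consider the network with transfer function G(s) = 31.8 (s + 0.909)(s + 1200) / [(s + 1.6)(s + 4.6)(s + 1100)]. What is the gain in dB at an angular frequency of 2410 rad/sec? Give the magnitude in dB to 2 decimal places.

|j2410 + 0.909| = √(2410² + 0.909²) = 2410
|j2410 + 1200| = √(2410² + 1200²) = 2692
|j2410 + 1.6| = √(2410² + 1.6²) = 2410
|j2410 + 4.6| = √(2410² + 4.6²) = 2410
|j2410 + 1100| = √(2410² + 1100²) = 2649
|G(j2410)| = 31.8 × 2410 × 2692 / (2410 × 2410 × 2649) = 0.013409
20 log₁₀(0.013409) = -37.452 dB

-37.45 dB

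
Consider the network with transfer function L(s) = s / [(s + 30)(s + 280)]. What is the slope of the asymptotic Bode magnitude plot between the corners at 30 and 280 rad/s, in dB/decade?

0 dB/decade

In this band the factors already past their corner are: 1 differentiator zero, pole at 30; net slope = 0 dB/decade.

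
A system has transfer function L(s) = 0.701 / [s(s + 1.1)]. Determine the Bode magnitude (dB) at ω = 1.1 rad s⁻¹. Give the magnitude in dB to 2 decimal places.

-7.75 dB

|j1.1 + 1.1| = √(1.1² + 1.1²) = 1.556
|j1.1| = 1.1
|L(j1.1)| = 0.701 / (1.556 × 1.1) = 0.40965
20 log₁₀(0.40965) = -7.752 dB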